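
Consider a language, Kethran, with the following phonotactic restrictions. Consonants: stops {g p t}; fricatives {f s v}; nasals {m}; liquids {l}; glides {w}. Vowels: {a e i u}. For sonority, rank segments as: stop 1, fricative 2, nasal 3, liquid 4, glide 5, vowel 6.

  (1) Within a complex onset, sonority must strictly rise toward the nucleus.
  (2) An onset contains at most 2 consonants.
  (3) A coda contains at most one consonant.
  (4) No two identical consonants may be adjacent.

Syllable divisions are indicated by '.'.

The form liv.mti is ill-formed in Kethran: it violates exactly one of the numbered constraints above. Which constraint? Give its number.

1

liv.mti: syllable 2 onset /mt/: /m/ (nasal, 3) → /t/ (stop, 1) does not rise.
This is a violation of constraint 1: "Within a complex onset, sonority must strictly rise toward the nucleus."
The remaining constraints (2, 3, 4) are satisfied.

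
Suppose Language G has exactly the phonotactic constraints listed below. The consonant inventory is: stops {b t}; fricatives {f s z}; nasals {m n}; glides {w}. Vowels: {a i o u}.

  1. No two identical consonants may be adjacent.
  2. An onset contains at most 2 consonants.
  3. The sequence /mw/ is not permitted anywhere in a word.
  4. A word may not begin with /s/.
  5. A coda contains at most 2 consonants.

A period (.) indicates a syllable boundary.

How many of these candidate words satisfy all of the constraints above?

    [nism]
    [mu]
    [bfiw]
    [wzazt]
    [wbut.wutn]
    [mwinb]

[nism] — σ1 onset /n/, coda /sm/ (2C) ok → permitted
[mu] — σ1 onset /m/, coda /∅/ ok → permitted
[bfiw] — σ1 onset /bf/ (2C), coda /w/ ok → permitted
[wzazt] — σ1 onset /wz/ (2C), coda /zt/ (2C) ok → permitted
[wbut.wutn] — σ1 onset /wb/ (2C), coda /t/ ok; σ2 onset /w/, coda /tn/ (2C) ok → permitted
[mwinb] — violates constraint 3: contains banned sequence /mw/ → not permitted
Permitted: [nism], [mu], [bfiw], [wzazt], [wbut.wutn] → 5.

5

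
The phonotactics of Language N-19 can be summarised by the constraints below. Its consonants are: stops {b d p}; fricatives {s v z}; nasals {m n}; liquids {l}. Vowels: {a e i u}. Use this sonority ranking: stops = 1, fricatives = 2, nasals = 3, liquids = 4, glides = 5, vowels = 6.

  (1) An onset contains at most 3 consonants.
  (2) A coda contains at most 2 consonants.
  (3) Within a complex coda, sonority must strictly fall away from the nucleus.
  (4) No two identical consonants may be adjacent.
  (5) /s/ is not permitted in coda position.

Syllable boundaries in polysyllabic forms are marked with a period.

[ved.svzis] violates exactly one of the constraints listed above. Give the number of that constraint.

5

[ved.svzis]: syllable 2 coda contains /s/.
This is a violation of constraint 5: "/s/ is not permitted in coda position."
The remaining constraints (1, 2, 3, 4) are satisfied.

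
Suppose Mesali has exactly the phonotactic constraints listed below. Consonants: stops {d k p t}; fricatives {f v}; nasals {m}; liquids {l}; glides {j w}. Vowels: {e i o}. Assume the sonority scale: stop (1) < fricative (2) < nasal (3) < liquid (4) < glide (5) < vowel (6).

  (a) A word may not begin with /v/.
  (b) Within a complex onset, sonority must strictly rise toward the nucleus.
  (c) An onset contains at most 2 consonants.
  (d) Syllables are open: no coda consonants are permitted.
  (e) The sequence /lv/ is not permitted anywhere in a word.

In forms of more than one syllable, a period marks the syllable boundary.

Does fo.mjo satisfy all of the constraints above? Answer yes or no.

yes

fo.mjo — σ1 onset /f/, coda /∅/ ok; σ2 onset /mj/ (3→5 rises), coda /∅/ ok → well-formed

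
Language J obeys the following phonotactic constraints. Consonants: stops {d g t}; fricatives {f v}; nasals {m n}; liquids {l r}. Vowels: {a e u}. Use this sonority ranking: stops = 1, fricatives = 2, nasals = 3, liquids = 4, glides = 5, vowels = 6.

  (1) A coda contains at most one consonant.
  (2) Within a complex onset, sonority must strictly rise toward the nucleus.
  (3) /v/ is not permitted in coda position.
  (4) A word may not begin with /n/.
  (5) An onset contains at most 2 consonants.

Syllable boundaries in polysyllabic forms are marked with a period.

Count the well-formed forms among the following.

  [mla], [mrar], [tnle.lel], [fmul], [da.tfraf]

[mla] — σ1 onset /ml/ (3→4 rises), coda /∅/ ok → well-formed
[mrar] — σ1 onset /mr/ (3→4 rises), coda /r/ ok → well-formed
[tnle.lel] — violates constraint 5: syllable 1 onset /tnl/ has 3 consonants (> 2) → ill-formed
[fmul] — σ1 onset /fm/ (2→3 rises), coda /l/ ok → well-formed
[da.tfraf] — violates constraint 5: syllable 2 onset /tfr/ has 3 consonants (> 2) → ill-formed
Well-formed: [mla], [mrar], [fmul] → 3.

3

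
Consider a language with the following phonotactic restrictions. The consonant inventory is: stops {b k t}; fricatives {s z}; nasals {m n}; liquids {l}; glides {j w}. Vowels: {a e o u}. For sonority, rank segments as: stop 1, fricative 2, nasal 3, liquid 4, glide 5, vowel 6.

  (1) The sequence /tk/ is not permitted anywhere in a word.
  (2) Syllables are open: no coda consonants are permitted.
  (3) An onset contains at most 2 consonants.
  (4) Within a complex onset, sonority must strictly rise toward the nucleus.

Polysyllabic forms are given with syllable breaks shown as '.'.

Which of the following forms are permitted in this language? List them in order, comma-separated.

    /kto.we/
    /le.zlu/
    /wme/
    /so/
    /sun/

/le.zlu/, /so/

/kto.we/ — violates constraint 4: syllable 1 onset /kt/: /k/ (stop, 1) → /t/ (stop, 1) does not rise → not permitted
/le.zlu/ — σ1 onset /l/, coda /∅/ ok; σ2 onset /zl/ (2→4 rises), coda /∅/ ok → permitted
/wme/ — violates constraint 4: syllable 1 onset /wm/: /w/ (glide, 5) → /m/ (nasal, 3) does not rise → not permitted
/so/ — σ1 onset /s/, coda /∅/ ok → permitted
/sun/ — violates constraint 2: syllable 1 coda /n/ has 1 consonant (> 0) → not permitted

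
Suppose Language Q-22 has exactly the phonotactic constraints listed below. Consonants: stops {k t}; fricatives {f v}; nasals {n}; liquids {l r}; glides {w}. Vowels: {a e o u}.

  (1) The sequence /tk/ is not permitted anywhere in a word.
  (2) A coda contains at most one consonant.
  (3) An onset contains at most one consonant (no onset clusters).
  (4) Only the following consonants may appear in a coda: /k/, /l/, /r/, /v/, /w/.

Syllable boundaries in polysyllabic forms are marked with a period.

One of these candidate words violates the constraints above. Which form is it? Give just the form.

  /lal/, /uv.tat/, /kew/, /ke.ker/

/uv.tat/

/lal/ — σ1 onset /l/, coda /l/ ok → licit
/uv.tat/ — violates constraint 4: syllable 2 coda contains /t/, which is not a licensed coda consonant → illicit
/kew/ — σ1 onset /k/, coda /w/ ok → licit
/ke.ker/ — σ1 onset /k/, coda /∅/ ok; σ2 onset /k/, coda /r/ ok → licit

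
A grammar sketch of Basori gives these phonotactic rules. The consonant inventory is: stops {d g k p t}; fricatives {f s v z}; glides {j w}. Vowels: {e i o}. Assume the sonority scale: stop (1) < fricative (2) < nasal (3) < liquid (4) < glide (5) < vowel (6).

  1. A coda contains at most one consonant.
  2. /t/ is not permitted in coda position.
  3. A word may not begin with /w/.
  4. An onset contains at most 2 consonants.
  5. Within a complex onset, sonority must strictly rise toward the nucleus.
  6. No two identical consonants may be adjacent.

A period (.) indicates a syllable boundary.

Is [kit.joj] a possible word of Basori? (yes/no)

no

[kit.joj] — violates constraint 2: syllable 1 coda contains /t/ → illicit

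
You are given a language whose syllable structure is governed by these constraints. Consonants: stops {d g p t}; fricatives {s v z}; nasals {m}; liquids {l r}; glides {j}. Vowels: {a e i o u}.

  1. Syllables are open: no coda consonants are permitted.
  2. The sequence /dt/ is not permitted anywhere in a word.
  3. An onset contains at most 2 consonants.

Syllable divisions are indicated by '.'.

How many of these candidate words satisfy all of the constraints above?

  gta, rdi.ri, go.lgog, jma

3

gta — σ1 onset /gt/ (2C), coda /∅/ ok → phonotactically legal
rdi.ri — σ1 onset /rd/ (2C), coda /∅/ ok; σ2 onset /r/, coda /∅/ ok → phonotactically legal
go.lgog — violates constraint 1: syllable 2 coda /g/ has 1 consonant (> 0) → phonotactically illegal
jma — σ1 onset /jm/ (2C), coda /∅/ ok → phonotactically legal
Phonotactically legal: gta, rdi.ri, jma → 3.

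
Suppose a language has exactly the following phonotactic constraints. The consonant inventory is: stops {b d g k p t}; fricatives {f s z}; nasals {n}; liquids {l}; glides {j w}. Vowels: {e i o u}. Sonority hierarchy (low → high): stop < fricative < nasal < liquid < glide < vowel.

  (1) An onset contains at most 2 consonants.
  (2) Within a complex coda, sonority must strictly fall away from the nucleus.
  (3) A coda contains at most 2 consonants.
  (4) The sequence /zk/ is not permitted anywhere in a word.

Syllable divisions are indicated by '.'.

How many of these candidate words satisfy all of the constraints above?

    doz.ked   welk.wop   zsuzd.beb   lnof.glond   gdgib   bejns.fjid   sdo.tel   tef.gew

doz.ked — violates constraint 4: contains banned sequence /zk/ → ill-formed
welk.wop — σ1 onset /w/, coda /lk/ (4→1 falls) ok; σ2 onset /w/, coda /p/ ok → well-formed
zsuzd.beb — σ1 onset /zs/ (2C), coda /zd/ (2→1 falls) ok; σ2 onset /b/, coda /b/ ok → well-formed
lnof.glond — σ1 onset /ln/ (2C), coda /f/ ok; σ2 onset /gl/ (2C), coda /nd/ (3→1 falls) ok → well-formed
gdgib — violates constraint 1: syllable 1 onset /gdg/ has 3 consonants (> 2) → ill-formed
bejns.fjid — violates constraint 3: syllable 1 coda /jns/ has 3 consonants (> 2) → ill-formed
sdo.tel — σ1 onset /sd/ (2C), coda /∅/ ok; σ2 onset /t/, coda /l/ ok → well-formed
tef.gew — σ1 onset /t/, coda /f/ ok; σ2 onset /g/, coda /w/ ok → well-formed
Well-formed: welk.wop, zsuzd.beb, lnof.glond, sdo.tel, tef.gew → 5.

5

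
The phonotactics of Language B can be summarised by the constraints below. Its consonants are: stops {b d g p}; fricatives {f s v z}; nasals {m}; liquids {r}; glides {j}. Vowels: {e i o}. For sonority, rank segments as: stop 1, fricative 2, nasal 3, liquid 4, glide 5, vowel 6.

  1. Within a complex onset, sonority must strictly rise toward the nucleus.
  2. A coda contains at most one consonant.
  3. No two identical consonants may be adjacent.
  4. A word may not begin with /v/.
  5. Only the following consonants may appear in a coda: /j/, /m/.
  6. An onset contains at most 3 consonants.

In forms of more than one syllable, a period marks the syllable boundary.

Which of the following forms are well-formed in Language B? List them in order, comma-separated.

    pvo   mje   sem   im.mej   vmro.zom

pvo, mje, sem

pvo — σ1 onset /pv/ (1→2 rises), coda /∅/ ok → well-formed
mje — σ1 onset /mj/ (3→5 rises), coda /∅/ ok → well-formed
sem — σ1 onset /s/, coda /m/ ok → well-formed
im.mej — violates constraint 3: adjacent identical consonants /mm/ → ill-formed
vmro.zom — violates constraint 4: word begins with /v/ → ill-formed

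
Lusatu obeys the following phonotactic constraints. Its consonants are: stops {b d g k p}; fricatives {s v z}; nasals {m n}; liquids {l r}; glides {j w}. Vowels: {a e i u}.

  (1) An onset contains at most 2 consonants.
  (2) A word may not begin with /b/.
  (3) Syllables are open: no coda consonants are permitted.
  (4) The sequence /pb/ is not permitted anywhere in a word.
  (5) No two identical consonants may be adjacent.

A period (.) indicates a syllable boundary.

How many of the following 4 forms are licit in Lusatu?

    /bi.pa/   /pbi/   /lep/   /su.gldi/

/bi.pa/ — violates constraint 2: word begins with /b/ → illicit
/pbi/ — violates constraint 4: contains banned sequence /pb/ → illicit
/lep/ — violates constraint 3: syllable 1 coda /p/ has 1 consonant (> 0) → illicit
/su.gldi/ — violates constraint 1: syllable 2 onset /gld/ has 3 consonants (> 2) → illicit
No form is licit → 0.

0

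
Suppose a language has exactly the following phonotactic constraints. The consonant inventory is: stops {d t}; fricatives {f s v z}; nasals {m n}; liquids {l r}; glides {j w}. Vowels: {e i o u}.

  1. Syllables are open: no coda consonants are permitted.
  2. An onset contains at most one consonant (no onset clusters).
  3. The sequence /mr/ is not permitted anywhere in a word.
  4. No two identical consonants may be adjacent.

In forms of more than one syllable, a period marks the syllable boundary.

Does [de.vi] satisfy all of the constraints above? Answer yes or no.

[de.vi] — σ1 onset /d/, coda /∅/ ok; σ2 onset /v/, coda /∅/ ok → well-formed

yes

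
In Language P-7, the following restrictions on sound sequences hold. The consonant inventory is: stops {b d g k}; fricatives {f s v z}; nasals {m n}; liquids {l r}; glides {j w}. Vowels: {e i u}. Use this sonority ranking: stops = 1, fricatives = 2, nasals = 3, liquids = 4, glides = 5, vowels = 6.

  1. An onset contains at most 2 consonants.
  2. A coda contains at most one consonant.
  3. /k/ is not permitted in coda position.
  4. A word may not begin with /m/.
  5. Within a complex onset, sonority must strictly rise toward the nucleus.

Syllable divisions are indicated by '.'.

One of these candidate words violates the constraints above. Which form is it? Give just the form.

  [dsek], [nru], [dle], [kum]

[dsek]

[dsek] — violates constraint 3: syllable 1 coda contains /k/ → not permitted
[nru] — σ1 onset /nr/ (3→4 rises), coda /∅/ ok → permitted
[dle] — σ1 onset /dl/ (1→4 rises), coda /∅/ ok → permitted
[kum] — σ1 onset /k/, coda /m/ ok → permitted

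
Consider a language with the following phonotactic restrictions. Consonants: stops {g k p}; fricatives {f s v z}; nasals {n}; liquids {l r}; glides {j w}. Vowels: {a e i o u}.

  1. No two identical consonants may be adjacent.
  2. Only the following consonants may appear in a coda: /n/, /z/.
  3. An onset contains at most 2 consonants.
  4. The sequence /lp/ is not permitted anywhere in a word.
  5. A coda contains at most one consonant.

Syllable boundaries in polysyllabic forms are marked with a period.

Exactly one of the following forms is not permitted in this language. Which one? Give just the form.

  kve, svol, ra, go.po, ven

kve — σ1 onset /kv/ (2C), coda /∅/ ok → permitted
svol — violates constraint 2: syllable 1 coda contains /l/, which is not a licensed coda consonant → not permitted
ra — σ1 onset /r/, coda /∅/ ok → permitted
go.po — σ1 onset /g/, coda /∅/ ok; σ2 onset /p/, coda /∅/ ok → permitted
ven — σ1 onset /v/, coda /n/ ok → permitted

svol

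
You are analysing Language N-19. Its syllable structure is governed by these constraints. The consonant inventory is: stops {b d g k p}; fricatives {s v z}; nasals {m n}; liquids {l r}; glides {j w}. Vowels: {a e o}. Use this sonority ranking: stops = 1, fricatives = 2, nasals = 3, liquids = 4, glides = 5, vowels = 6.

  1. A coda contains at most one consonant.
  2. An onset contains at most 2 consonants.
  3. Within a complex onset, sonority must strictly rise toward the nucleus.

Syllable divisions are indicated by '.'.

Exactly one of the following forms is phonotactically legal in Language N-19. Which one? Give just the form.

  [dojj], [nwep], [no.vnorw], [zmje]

[nwep]

[dojj] — violates constraint 1: syllable 1 coda /jj/ has 2 consonants (> 1) → phonotactically illegal
[nwep] — σ1 onset /nw/ (3→5 rises), coda /p/ ok → phonotactically legal
[no.vnorw] — violates constraint 1: syllable 2 coda /rw/ has 2 consonants (> 1) → phonotactically illegal
[zmje] — violates constraint 2: syllable 1 onset /zmj/ has 3 consonants (> 2) → phonotactically illegal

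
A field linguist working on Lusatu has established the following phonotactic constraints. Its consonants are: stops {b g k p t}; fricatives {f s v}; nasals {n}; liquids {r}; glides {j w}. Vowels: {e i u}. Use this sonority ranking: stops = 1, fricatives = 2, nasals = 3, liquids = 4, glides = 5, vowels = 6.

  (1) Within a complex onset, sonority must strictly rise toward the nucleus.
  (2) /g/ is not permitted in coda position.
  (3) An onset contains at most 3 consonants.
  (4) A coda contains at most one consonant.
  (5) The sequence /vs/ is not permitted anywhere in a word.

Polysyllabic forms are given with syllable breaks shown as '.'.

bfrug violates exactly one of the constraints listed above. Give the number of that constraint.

bfrug: syllable 1 coda contains /g/.
This is a violation of constraint 2: "/g/ is not permitted in coda position."
The remaining constraints (1, 3, 4, 5) are satisfied.

2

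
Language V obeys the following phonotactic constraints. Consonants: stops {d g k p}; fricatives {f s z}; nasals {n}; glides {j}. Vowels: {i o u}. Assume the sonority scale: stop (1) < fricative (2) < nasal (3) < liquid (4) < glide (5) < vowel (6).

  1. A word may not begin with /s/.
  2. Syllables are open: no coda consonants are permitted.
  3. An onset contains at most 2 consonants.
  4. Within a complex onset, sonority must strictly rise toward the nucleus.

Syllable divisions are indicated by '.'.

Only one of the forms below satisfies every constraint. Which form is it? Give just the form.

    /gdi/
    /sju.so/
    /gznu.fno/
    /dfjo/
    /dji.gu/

/gdi/ — violates constraint 4: syllable 1 onset /gd/: /g/ (stop, 1) → /d/ (stop, 1) does not rise → phonotactically illegal
/sju.so/ — violates constraint 1: word begins with /s/ → phonotactically illegal
/gznu.fno/ — violates constraint 3: syllable 1 onset /gzn/ has 3 consonants (> 2) → phonotactically illegal
/dfjo/ — violates constraint 3: syllable 1 onset /dfj/ has 3 consonants (> 2) → phonotactically illegal
/dji.gu/ — σ1 onset /dj/ (1→5 rises), coda /∅/ ok; σ2 onset /g/, coda /∅/ ok → phonotactically legal

/dji.gu/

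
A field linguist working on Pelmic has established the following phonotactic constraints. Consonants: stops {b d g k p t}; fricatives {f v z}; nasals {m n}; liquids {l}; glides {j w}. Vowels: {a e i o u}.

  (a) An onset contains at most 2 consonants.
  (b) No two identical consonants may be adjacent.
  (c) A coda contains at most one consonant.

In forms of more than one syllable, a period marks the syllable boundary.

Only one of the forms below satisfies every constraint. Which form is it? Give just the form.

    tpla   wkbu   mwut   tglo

mwut

tpla — violates constraint (a): syllable 1 onset /tpl/ has 3 consonants (> 2) → illicit
wkbu — violates constraint (a): syllable 1 onset /wkb/ has 3 consonants (> 2) → illicit
mwut — σ1 onset /mw/ (2C), coda /t/ ok → licit
tglo — violates constraint (a): syllable 1 onset /tgl/ has 3 consonants (> 2) → illicit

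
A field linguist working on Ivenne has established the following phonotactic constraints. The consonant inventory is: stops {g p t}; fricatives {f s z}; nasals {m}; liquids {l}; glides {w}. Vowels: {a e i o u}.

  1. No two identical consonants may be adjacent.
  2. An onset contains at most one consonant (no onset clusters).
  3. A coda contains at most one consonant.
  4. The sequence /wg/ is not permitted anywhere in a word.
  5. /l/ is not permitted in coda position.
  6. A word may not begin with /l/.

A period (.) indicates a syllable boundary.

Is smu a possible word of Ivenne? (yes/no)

no

smu — violates constraint 2: syllable 1 onset /sm/ has 2 consonants (> 1) → not permitted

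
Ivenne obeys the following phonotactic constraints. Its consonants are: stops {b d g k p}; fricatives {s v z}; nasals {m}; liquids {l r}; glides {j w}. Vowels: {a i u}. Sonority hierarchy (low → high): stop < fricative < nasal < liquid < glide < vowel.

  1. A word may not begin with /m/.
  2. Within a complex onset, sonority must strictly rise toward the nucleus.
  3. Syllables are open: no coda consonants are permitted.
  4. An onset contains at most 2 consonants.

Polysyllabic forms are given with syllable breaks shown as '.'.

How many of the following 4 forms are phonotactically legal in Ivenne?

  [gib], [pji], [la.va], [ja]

3

[gib] — violates constraint 3: syllable 1 coda /b/ has 1 consonant (> 0) → phonotactically illegal
[pji] — σ1 onset /pj/ (1→5 rises), coda /∅/ ok → phonotactically legal
[la.va] — σ1 onset /l/, coda /∅/ ok; σ2 onset /v/, coda /∅/ ok → phonotactically legal
[ja] — σ1 onset /j/, coda /∅/ ok → phonotactically legal
Phonotactically legal: [pji], [la.va], [ja] → 3.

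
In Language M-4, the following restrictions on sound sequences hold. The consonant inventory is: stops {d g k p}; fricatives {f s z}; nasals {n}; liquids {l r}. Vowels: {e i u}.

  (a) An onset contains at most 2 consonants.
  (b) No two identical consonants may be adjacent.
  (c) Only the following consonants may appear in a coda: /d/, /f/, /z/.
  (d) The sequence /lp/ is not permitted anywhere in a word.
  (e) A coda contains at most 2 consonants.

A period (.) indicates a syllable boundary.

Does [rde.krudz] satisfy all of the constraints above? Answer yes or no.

[rde.krudz] — σ1 onset /rd/ (2C), coda /∅/ ok; σ2 onset /kr/ (2C), coda /dz/ (2C) ok → permitted

yes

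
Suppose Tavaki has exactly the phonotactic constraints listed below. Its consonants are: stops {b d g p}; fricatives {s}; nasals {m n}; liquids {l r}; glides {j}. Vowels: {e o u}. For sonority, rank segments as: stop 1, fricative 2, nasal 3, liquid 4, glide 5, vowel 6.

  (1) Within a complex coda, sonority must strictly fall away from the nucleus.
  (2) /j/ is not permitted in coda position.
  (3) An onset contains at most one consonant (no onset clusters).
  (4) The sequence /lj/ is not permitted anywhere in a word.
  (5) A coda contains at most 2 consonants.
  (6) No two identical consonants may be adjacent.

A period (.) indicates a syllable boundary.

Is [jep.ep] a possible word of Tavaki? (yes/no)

yes

[jep.ep] — σ1 onset /j/, coda /p/ ok; σ2 onset /∅/, coda /p/ ok → well-formed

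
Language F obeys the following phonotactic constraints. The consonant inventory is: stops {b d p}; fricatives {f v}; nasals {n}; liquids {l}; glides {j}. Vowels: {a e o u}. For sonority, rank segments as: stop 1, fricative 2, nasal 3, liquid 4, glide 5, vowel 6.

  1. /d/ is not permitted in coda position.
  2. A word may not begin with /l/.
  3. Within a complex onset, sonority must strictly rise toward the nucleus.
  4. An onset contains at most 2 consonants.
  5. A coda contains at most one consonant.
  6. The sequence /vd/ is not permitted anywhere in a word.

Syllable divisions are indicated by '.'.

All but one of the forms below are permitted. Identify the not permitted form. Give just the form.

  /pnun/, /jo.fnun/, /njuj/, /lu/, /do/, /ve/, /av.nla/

/lu/

/pnun/ — σ1 onset /pn/ (1→3 rises), coda /n/ ok → permitted
/jo.fnun/ — σ1 onset /j/, coda /∅/ ok; σ2 onset /fn/ (2→3 rises), coda /n/ ok → permitted
/njuj/ — σ1 onset /nj/ (3→5 rises), coda /j/ ok → permitted
/lu/ — violates constraint 2: word begins with /l/ → not permitted
/do/ — σ1 onset /d/, coda /∅/ ok → permitted
/ve/ — σ1 onset /v/, coda /∅/ ok → permitted
/av.nla/ — σ1 onset /∅/, coda /v/ ok; σ2 onset /nl/ (3→4 rises), coda /∅/ ok → permitted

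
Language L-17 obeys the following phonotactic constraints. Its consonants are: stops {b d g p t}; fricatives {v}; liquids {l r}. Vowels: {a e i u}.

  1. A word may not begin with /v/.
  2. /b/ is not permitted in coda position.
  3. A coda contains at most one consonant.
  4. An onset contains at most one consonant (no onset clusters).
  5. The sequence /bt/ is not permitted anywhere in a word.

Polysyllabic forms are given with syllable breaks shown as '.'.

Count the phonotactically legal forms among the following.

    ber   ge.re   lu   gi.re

ber — σ1 onset /b/, coda /r/ ok → phonotactically legal
ge.re — σ1 onset /g/, coda /∅/ ok; σ2 onset /r/, coda /∅/ ok → phonotactically legal
lu — σ1 onset /l/, coda /∅/ ok → phonotactically legal
gi.re — σ1 onset /g/, coda /∅/ ok; σ2 onset /r/, coda /∅/ ok → phonotactically legal
Phonotactically legal: ber, ge.re, lu, gi.re → 4.

4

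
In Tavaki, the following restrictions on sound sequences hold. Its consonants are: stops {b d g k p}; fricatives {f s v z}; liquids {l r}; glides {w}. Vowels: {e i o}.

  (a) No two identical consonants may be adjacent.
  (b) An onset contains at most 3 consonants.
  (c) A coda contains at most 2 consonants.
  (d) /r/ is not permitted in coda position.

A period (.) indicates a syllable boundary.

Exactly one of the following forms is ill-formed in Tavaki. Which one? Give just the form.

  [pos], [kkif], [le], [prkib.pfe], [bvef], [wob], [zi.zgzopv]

[pos] — σ1 onset /p/, coda /s/ ok → well-formed
[kkif] — violates constraint (a): adjacent identical consonants /kk/ → ill-formed
[le] — σ1 onset /l/, coda /∅/ ok → well-formed
[prkib.pfe] — σ1 onset /prk/ (3C), coda /b/ ok; σ2 onset /pf/ (2C), coda /∅/ ok → well-formed
[bvef] — σ1 onset /bv/ (2C), coda /f/ ok → well-formed
[wob] — σ1 onset /w/, coda /b/ ok → well-formed
[zi.zgzopv] — σ1 onset /z/, coda /∅/ ok; σ2 onset /zgz/ (3C), coda /pv/ (2C) ok → well-formed

[kkif]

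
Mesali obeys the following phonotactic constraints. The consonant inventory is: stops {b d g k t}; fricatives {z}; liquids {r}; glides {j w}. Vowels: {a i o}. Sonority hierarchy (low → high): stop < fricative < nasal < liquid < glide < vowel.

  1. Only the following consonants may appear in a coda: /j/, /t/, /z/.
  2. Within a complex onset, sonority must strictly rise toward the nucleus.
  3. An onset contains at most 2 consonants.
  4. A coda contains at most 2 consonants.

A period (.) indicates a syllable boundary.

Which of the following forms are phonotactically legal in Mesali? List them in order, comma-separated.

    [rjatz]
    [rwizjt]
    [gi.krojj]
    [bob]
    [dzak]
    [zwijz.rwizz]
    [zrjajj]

[rjatz] — σ1 onset /rj/ (4→5 rises), coda /tz/ (2C) ok → phonotactically legal
[rwizjt] — violates constraint 4: syllable 1 coda /zjt/ has 3 consonants (> 2) → phonotactically illegal
[gi.krojj] — σ1 onset /g/, coda /∅/ ok; σ2 onset /kr/ (1→4 rises), coda /jj/ (2C) ok → phonotactically legal
[bob] — violates constraint 1: syllable 1 coda contains /b/, which is not a licensed coda consonant → phonotactically illegal
[dzak] — violates constraint 1: syllable 1 coda contains /k/, which is not a licensed coda consonant → phonotactically illegal
[zwijz.rwizz] — σ1 onset /zw/ (2→5 rises), coda /jz/ (2C) ok; σ2 onset /rw/ (4→5 rises), coda /zz/ (2C) ok → phonotactically legal
[zrjajj] — violates constraint 3: syllable 1 onset /zrj/ has 3 consonants (> 2) → phonotactically illegal

[rjatz], [gi.krojj], [zwijz.rwizz]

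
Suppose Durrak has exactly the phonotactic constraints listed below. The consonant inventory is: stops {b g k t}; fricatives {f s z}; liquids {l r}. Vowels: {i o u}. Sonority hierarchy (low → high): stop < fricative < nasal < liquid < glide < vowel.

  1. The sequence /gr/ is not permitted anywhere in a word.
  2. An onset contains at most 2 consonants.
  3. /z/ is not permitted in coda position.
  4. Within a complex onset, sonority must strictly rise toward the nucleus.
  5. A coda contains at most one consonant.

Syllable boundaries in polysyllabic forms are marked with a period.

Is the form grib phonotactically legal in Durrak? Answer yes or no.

grib — violates constraint 1: contains banned sequence /gr/ → phonotactically illegal

no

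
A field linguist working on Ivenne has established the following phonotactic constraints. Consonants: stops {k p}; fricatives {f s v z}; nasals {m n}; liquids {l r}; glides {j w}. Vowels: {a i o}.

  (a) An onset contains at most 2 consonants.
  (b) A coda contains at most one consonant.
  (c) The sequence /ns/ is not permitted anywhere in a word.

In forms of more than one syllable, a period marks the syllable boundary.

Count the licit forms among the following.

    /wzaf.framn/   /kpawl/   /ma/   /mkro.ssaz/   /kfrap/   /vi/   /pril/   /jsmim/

3

/wzaf.framn/ — violates constraint (b): syllable 2 coda /mn/ has 2 consonants (> 1) → illicit
/kpawl/ — violates constraint (b): syllable 1 coda /wl/ has 2 consonants (> 1) → illicit
/ma/ — σ1 onset /m/, coda /∅/ ok → licit
/mkro.ssaz/ — violates constraint (a): syllable 1 onset /mkr/ has 3 consonants (> 2) → illicit
/kfrap/ — violates constraint (a): syllable 1 onset /kfr/ has 3 consonants (> 2) → illicit
/vi/ — σ1 onset /v/, coda /∅/ ok → licit
/pril/ — σ1 onset /pr/ (2C), coda /l/ ok → licit
/jsmim/ — violates constraint (a): syllable 1 onset /jsm/ has 3 consonants (> 2) → illicit
Licit: /ma/, /vi/, /pril/ → 3.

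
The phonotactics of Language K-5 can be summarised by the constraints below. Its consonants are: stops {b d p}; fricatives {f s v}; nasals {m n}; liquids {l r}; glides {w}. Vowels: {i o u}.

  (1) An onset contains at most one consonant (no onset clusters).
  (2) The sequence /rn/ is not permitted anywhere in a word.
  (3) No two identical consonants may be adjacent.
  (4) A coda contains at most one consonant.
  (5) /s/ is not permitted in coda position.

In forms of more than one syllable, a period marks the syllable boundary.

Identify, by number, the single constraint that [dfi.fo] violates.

1

[dfi.fo]: syllable 1 onset /df/ has 2 consonants (> 1).
This is a violation of constraint 1: "An onset contains at most one consonant (no onset clusters)."
The remaining constraints (2, 3, 4, 5) are satisfied.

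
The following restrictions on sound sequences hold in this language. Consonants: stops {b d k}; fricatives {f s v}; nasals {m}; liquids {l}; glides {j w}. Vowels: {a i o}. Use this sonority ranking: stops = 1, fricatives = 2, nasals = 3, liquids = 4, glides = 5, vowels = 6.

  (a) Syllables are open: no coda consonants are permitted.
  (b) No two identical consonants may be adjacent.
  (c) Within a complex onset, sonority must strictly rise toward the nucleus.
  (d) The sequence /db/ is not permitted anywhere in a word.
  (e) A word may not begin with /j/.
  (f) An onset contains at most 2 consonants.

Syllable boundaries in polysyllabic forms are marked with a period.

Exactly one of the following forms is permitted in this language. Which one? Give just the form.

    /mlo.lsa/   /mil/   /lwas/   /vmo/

/vmo/

/mlo.lsa/ — violates constraint (c): syllable 2 onset /ls/: /l/ (liquid, 4) → /s/ (fricative, 2) does not rise → not permitted
/mil/ — violates constraint (a): syllable 1 coda /l/ has 1 consonant (> 0) → not permitted
/lwas/ — violates constraint (a): syllable 1 coda /s/ has 1 consonant (> 0) → not permitted
/vmo/ — σ1 onset /vm/ (2→3 rises), coda /∅/ ok → permitted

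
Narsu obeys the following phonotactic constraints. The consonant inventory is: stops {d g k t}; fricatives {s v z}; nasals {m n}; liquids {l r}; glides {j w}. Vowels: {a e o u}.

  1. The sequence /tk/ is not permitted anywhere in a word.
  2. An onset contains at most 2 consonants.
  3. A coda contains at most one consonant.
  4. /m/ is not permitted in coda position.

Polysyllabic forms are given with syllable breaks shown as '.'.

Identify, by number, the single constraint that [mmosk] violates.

3

[mmosk]: syllable 1 coda /sk/ has 2 consonants (> 1).
This is a violation of constraint 3: "A coda contains at most one consonant."
The remaining constraints (1, 2, 4) are satisfied.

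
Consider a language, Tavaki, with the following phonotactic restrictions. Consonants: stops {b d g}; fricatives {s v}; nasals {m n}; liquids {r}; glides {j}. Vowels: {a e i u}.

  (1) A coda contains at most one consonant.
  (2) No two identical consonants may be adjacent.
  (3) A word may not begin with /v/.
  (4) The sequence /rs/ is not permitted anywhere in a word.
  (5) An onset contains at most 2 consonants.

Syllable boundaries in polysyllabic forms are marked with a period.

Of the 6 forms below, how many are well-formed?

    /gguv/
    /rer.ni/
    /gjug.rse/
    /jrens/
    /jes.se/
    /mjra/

/gguv/ — violates constraint 2: adjacent identical consonants /gg/ → ill-formed
/rer.ni/ — σ1 onset /r/, coda /r/ ok; σ2 onset /n/, coda /∅/ ok → well-formed
/gjug.rse/ — violates constraint 4: contains banned sequence /rs/ → ill-formed
/jrens/ — violates constraint 1: syllable 1 coda /ns/ has 2 consonants (> 1) → ill-formed
/jes.se/ — violates constraint 2: adjacent identical consonants /ss/ → ill-formed
/mjra/ — violates constraint 5: syllable 1 onset /mjr/ has 3 consonants (> 2) → ill-formed
Well-formed: /rer.ni/ → 1.

1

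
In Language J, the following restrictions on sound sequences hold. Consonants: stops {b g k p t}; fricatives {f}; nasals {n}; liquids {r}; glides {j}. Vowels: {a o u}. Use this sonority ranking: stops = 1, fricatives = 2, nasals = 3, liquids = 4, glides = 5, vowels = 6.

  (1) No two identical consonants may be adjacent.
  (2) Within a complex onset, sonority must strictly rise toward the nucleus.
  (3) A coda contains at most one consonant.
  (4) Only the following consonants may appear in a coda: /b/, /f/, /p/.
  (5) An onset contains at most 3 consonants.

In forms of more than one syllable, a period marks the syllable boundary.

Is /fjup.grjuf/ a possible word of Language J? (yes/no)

/fjup.grjuf/ — σ1 onset /fj/ (2→5 rises), coda /p/ ok; σ2 onset /grj/ (1→4→5 rises), coda /f/ ok → well-formed

yes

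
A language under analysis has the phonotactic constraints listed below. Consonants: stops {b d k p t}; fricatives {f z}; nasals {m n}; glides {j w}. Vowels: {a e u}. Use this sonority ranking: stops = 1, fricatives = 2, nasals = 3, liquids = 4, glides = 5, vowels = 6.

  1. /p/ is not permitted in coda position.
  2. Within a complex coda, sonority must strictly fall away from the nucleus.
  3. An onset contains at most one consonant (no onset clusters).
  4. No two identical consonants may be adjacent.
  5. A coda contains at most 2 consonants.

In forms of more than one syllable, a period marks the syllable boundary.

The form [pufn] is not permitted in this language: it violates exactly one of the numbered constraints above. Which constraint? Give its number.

2

[pufn]: syllable 1 coda /fn/: /f/ (fricative, 2) → /n/ (nasal, 3) does not fall.
This is a violation of constraint 2: "Within a complex coda, sonority must strictly fall away from the nucleus."
The remaining constraints (1, 3, 4, 5) are satisfied.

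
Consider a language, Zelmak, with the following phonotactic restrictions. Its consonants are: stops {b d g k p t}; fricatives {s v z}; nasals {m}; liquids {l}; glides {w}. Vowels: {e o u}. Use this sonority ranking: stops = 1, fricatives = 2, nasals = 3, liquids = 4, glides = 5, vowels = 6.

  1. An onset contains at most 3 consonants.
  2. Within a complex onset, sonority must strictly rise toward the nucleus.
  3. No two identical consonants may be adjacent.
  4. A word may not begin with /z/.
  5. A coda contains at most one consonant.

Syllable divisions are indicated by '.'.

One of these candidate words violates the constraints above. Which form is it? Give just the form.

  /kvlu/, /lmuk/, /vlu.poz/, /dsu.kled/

/lmuk/

/kvlu/ — σ1 onset /kvl/ (1→2→4 rises), coda /∅/ ok → permitted
/lmuk/ — violates constraint 2: syllable 1 onset /lm/: /l/ (liquid, 4) → /m/ (nasal, 3) does not rise → not permitted
/vlu.poz/ — σ1 onset /vl/ (2→4 rises), coda /∅/ ok; σ2 onset /p/, coda /z/ ok → permitted
/dsu.kled/ — σ1 onset /ds/ (1→2 rises), coda /∅/ ok; σ2 onset /kl/ (1→4 rises), coda /d/ ok → permitted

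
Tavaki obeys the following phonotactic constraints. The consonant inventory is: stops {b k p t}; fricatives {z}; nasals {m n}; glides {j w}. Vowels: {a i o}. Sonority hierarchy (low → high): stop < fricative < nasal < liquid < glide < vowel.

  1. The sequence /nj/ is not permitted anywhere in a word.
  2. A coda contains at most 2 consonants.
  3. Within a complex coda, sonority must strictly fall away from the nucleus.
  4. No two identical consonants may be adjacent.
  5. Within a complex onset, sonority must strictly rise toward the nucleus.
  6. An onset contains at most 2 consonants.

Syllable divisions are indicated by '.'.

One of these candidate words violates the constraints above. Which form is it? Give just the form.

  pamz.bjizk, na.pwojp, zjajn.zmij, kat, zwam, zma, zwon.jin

pamz.bjizk — σ1 onset /p/, coda /mz/ (3→2 falls) ok; σ2 onset /bj/ (1→5 rises), coda /zk/ (2→1 falls) ok → permitted
na.pwojp — σ1 onset /n/, coda /∅/ ok; σ2 onset /pw/ (1→5 rises), coda /jp/ (5→1 falls) ok → permitted
zjajn.zmij — σ1 onset /zj/ (2→5 rises), coda /jn/ (5→3 falls) ok; σ2 onset /zm/ (2→3 rises), coda /j/ ok → permitted
kat — σ1 onset /k/, coda /t/ ok → permitted
zwam — σ1 onset /zw/ (2→5 rises), coda /m/ ok → permitted
zma — σ1 onset /zm/ (2→3 rises), coda /∅/ ok → permitted
zwon.jin — violates constraint 1: contains banned sequence /nj/ → not permitted

zwon.jin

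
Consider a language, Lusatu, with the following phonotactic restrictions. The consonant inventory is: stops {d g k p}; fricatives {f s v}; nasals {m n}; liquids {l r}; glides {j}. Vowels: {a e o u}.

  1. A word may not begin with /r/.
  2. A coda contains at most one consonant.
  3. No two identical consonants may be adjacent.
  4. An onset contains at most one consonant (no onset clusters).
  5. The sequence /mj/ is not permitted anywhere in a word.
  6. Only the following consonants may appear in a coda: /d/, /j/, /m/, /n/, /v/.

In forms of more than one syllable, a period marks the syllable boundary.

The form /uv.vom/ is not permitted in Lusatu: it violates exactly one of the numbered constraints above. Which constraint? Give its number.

3

/uv.vom/: adjacent identical consonants /vv/.
This is a violation of constraint 3: "No two identical consonants may be adjacent."
The remaining constraints (1, 2, 4, 5, 6) are satisfied.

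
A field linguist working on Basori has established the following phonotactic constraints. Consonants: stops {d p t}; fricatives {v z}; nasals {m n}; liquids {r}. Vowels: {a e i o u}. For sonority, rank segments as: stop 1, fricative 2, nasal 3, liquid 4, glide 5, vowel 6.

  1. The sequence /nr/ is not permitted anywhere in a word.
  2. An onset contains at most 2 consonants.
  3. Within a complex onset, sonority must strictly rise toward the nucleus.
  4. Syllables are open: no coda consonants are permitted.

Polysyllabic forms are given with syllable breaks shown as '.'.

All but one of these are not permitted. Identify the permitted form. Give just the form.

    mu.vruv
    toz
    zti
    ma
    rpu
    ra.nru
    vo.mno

ma

mu.vruv — violates constraint 4: syllable 2 coda /v/ has 1 consonant (> 0) → not permitted
toz — violates constraint 4: syllable 1 coda /z/ has 1 consonant (> 0) → not permitted
zti — violates constraint 3: syllable 1 onset /zt/: /z/ (fricative, 2) → /t/ (stop, 1) does not rise → not permitted
ma — σ1 onset /m/, coda /∅/ ok → permitted
rpu — violates constraint 3: syllable 1 onset /rp/: /r/ (liquid, 4) → /p/ (stop, 1) does not rise → not permitted
ra.nru — violates constraint 1: contains banned sequence /nr/ → not permitted
vo.mno — violates constraint 3: syllable 2 onset /mn/: /m/ (nasal, 3) → /n/ (nasal, 3) does not rise → not permitted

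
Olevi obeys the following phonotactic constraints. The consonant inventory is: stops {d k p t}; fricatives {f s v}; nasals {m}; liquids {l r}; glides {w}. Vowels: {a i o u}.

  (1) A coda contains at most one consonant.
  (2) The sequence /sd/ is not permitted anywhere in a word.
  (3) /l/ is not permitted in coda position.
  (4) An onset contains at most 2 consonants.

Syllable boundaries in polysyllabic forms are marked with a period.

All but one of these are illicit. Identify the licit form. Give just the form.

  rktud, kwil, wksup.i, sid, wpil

rktud — violates constraint 4: syllable 1 onset /rkt/ has 3 consonants (> 2) → illicit
kwil — violates constraint 3: syllable 1 coda contains /l/ → illicit
wksup.i — violates constraint 4: syllable 1 onset /wks/ has 3 consonants (> 2) → illicit
sid — σ1 onset /s/, coda /d/ ok → licit
wpil — violates constraint 3: syllable 1 coda contains /l/ → illicit

sid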